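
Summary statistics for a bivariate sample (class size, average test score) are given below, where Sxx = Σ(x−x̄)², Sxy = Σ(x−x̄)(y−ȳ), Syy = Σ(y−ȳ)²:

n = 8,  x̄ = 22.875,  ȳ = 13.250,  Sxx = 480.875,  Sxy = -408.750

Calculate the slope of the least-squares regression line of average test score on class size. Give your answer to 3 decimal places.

-0.850

b = Sxy/Sxx = -408.75/480.875 = -0.850013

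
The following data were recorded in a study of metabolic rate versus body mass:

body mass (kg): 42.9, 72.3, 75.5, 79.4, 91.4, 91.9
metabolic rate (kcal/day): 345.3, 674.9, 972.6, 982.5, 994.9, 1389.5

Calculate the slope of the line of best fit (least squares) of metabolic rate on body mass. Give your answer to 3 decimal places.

17.805

n = 6, Σx = 453.4, Σy = 5359.7, Σxy = 433679.35, Σx² = 35871.88
Sxx = Σx² − (Σx)²/n = 35871.88 − 34261.926667 = 1609.953333
Sxy = Σxy − (Σx)(Σy)/n = 433679.35 − 405014.663333 = 28664.686667
b = Sxy/Sxx = 28664.686667/1609.953333 = 17.804669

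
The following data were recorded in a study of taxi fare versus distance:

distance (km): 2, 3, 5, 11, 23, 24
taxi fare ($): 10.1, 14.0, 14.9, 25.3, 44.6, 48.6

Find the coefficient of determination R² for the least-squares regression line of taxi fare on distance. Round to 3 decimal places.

0.995

n = 6, Σx = 68, Σy = 157.5, Σxy = 2607.2, Σx² = 1264, Σy² = 5511.23
Sxx = Σx² − (Σx)²/n = 1264 − 770.666667 = 493.333333
Sxy = Σxy − (Σx)(Σy)/n = 2607.2 − 1785 = 822.2
Syy = Σy² − (Σy)²/n = 5511.23 − 4134.375 = 1376.855
R² = Sxy²/(Sxx·Syy) = (822.2)²/(493.333333·1376.855) = 0.995236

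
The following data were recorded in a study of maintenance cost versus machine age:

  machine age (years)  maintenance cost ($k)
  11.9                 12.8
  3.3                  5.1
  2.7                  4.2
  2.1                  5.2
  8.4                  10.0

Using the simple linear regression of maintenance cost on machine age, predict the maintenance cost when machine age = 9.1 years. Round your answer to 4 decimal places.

10.4189

n = 5, Σx = 28.4, Σy = 37.3, Σxy = 275.41, Σx² = 234.76
Sxx = Σx² − (Σx)²/n = 234.76 − 161.312 = 73.448
Sxy = Σxy − (Σx)(Σy)/n = 275.41 − 211.864 = 63.546
b = Sxy/Sxx = 63.546/73.448 = 0.865184
a = ȳ − b·x̄ = 7.46 − 0.865184·5.68 = 2.545758
ŷ(9.1) = a + b·9.1 = 2.545758 + 0.865184·9.1 = 10.418928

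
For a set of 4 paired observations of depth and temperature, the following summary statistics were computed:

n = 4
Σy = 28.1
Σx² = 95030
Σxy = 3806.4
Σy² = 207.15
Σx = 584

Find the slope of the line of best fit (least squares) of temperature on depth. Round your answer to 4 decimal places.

-0.0303

Sxx = Σx² − (Σx)²/n = 95030 − 85264 = 9766
Sxy = Σxy − (Σx)(Σy)/n = 3806.4 − 4102.6 = -296.2
b = Sxy/Sxx = -296.2/9766 = -0.030330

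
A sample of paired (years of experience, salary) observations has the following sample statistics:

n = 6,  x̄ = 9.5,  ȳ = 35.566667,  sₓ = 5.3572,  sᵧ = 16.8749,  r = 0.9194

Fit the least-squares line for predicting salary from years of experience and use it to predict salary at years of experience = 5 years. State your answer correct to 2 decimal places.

22.53

b = r · sᵧ/sₓ = 0.9194 · 16.8749/5.3572 = 2.896062
a = ȳ − b·x̄ = 35.566667 − 2.896062·9.5 = 8.054079
ŷ(5) = a + b·5 = 8.054079 + 2.896062·5 = 22.534388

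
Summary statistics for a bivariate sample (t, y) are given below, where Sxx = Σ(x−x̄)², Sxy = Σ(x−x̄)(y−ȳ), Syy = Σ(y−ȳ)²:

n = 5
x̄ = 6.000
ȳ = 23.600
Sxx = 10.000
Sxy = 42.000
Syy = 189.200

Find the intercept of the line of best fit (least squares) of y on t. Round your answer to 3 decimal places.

b = Sxy/Sxx = 42/10 = 4.2
a = ȳ − b·x̄ = 23.6 − 4.2·6 = -1.6

-1.600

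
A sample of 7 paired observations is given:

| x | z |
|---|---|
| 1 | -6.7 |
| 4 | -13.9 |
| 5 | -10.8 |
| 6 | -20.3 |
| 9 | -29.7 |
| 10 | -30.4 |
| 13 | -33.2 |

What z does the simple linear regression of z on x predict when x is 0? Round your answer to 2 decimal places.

n = 7, Σx = 48, Σy = -145, Σxy = -1241, Σx² = 428
Sxx = Σx² − (Σx)²/n = 428 − 329.142857 = 98.857143
Sxy = Σxy − (Σx)(Σy)/n = -1241 − (-994.285714) = -246.714286
b = Sxy/Sxx = -246.714286/98.857143 = -2.495665
a = ȳ − b·x̄ = -20.714286 − (-2.495665)·6.857143 = -3.601156
ŷ(0) = a + b·0 = -3.601156 + (-2.495665)·0 = -3.601156

-3.60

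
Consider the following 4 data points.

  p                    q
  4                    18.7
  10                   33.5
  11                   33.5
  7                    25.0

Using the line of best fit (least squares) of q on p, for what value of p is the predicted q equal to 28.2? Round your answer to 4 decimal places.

8.2326

n = 4, Σx = 32, Σy = 110.7, Σxy = 953.3, Σx² = 286
Sxx = Σx² − (Σx)²/n = 286 − 256 = 30
Sxy = Σxy − (Σx)(Σy)/n = 953.3 − 885.6 = 67.7
b = Sxy/Sxx = 67.7/30 = 2.256667
a = ȳ − b·x̄ = 27.675 − 2.256667·8 = 9.621667
Set a + b·x = 28.2: x = (28.2 − 9.621667) / 2.256667 = 8.232644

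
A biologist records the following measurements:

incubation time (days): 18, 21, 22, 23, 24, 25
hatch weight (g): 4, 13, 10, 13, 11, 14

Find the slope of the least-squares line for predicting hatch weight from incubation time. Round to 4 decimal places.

n = 6, Σx = 133, Σy = 65, Σxy = 1478, Σx² = 2979
Sxx = Σx² − (Σx)²/n = 2979 − 2948.166667 = 30.833333
Sxy = Σxy − (Σx)(Σy)/n = 1478 − 1440.833333 = 37.166667
b = Sxy/Sxx = 37.166667/30.833333 = 1.205405

1.2054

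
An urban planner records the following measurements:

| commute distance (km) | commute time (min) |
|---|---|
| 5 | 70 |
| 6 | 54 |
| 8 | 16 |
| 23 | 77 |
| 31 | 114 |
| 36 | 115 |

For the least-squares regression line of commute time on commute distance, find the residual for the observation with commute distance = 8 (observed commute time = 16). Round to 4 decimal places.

-34.9090

n = 6, Σx = 109, Σy = 446, Σxy = 10247, Σx² = 2911
Sxx = Σx² − (Σx)²/n = 2911 − 1980.166667 = 930.833333
Sxy = Σxy − (Σx)(Σy)/n = 10247 − 8102.333333 = 2144.666667
b = Sxy/Sxx = 2144.666667/930.833333 = 2.304029
a = ȳ − b·x̄ = 74.333333 − 2.304029·18.166667 = 32.476813
ŷ(8) = 32.476813 + 2.304029·8 = 50.909042
residual = y − ŷ = 16 − 50.909042 = -34.909042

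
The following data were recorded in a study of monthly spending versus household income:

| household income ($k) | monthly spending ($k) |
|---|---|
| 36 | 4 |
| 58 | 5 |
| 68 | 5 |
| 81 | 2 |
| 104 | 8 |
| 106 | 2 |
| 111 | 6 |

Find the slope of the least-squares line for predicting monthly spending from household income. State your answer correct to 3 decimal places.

n = 7, Σx = 564, Σy = 32, Σxy = 2646, Σx² = 50218
Sxx = Σx² − (Σx)²/n = 50218 − 45442.285714 = 4775.714286
Sxy = Σxy − (Σx)(Σy)/n = 2646 − 2578.285714 = 67.714286
b = Sxy/Sxx = 67.714286/4775.714286 = 0.014179

0.014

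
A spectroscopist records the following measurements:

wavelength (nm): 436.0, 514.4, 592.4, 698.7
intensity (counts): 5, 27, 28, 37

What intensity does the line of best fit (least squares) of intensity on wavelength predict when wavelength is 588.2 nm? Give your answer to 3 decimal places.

n = 4, Σx = 2241.5, Σy = 97, Σxy = 58507.9, Σx² = 1293822.81
Sxx = Σx² − (Σx)²/n = 1293822.81 − 1256080.5625 = 37742.2475
Sxy = Σxy − (Σx)(Σy)/n = 58507.9 − 54356.375 = 4151.525
b = Sxy/Sxx = 4151.525/37742.2475 = 0.109997
a = ȳ − b·x̄ = 24.25 − 0.109997·560.375 = -37.389435
ŷ(588.2) = a + b·588.2 = -37.389435 + 0.109997·588.2 = 27.310660

27.311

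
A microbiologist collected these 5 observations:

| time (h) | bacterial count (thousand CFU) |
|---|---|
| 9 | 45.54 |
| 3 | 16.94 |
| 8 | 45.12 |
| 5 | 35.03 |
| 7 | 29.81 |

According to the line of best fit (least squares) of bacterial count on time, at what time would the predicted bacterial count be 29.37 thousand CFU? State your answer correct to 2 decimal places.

5.23

n = 5, Σx = 32, Σy = 172.44, Σxy = 1205.46, Σx² = 228
Sxx = Σx² − (Σx)²/n = 228 − 204.8 = 23.2
Sxy = Σxy − (Σx)(Σy)/n = 1205.46 − 1103.616 = 101.844
b = Sxy/Sxx = 101.844/23.2 = 4.389828
a = ȳ − b·x̄ = 34.488 − 4.389828·6.4 = 6.393103
Set a + b·x = 29.37: x = (29.37 − 6.393103) / 4.389828 = 5.234123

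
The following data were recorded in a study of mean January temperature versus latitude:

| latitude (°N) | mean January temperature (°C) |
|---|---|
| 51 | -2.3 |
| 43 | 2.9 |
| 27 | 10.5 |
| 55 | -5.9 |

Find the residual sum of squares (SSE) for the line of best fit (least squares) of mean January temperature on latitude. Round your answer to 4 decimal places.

2.3179

n = 4, Σx = 176, Σy = 5.2, Σxy = -33.6, Σx² = 8204, Σy² = 158.76
Sxx = Σx² − (Σx)²/n = 8204 − 7744 = 460
Sxy = Σxy − (Σx)(Σy)/n = -33.6 − 228.8 = -262.4
Syy = Σy² − (Σy)²/n = 158.76 − 6.76 = 152
b = Sxy/Sxx = -262.4/460 = -0.570435
SSE = Syy − b·Sxy = 152 − (-0.570435)·(-262.4) = 2.317913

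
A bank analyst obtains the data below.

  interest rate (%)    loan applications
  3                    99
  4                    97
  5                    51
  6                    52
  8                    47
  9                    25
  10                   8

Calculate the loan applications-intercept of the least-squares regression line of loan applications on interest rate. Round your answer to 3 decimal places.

n = 7, Σx = 45, Σy = 379, Σxy = 1933, Σx² = 331
Sxx = Σx² − (Σx)²/n = 331 − 289.285714 = 41.714286
Sxy = Σxy − (Σx)(Σy)/n = 1933 − 2436.428571 = -503.428571
b = Sxy/Sxx = -503.428571/41.714286 = -12.068493
a = ȳ − b·x̄ = 54.142857 − (-12.068493)·6.428571 = 131.726027

131.726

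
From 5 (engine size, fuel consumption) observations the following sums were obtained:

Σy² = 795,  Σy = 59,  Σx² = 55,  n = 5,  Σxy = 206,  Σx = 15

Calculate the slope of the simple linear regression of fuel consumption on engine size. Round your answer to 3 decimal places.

2.900

Sxx = Σx² − (Σx)²/n = 55 − 45 = 10
Sxy = Σxy − (Σx)(Σy)/n = 206 − 177 = 29
b = Sxy/Sxx = 29/10 = 2.9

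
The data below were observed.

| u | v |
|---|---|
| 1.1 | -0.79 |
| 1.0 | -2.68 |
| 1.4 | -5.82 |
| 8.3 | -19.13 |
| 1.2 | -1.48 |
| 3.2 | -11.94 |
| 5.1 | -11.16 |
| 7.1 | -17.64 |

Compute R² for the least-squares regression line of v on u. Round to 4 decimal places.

n = 8, Σx = 28.4, Σy = -70.64, Σxy = -392.62, Σx² = 161.16, Σy² = 988.105
Sxx = Σx² − (Σx)²/n = 161.16 − 100.82 = 60.34
Sxy = Σxy − (Σx)(Σy)/n = -392.62 − (-250.772) = -141.848
Syy = Σy² − (Σy)²/n = 988.105 − 623.7512 = 364.3538
R² = Sxy²/(Sxx·Syy) = (-141.848)²/(60.34·364.3538) = 0.915204

0.9152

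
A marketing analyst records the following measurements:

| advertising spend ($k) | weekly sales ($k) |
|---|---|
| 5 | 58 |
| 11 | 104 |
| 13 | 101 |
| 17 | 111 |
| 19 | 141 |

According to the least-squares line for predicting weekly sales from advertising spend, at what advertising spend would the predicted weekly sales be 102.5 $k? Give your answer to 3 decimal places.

n = 5, Σx = 65, Σy = 515, Σxy = 7313, Σx² = 965
Sxx = Σx² − (Σx)²/n = 965 − 845 = 120
Sxy = Σxy − (Σx)(Σy)/n = 7313 − 6695 = 618
b = Sxy/Sxx = 618/120 = 5.15
a = ȳ − b·x̄ = 103 − 5.15·13 = 36.05
Set a + b·x = 102.5: x = (102.5 − 36.05) / 5.15 = 12.902913

12.903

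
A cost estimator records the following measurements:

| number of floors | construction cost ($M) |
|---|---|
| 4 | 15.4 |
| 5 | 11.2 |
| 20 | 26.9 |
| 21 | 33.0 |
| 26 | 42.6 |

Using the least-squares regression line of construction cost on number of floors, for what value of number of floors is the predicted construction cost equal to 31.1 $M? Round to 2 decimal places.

n = 5, Σx = 76, Σy = 129.1, Σxy = 2456.2, Σx² = 1558
Sxx = Σx² − (Σx)²/n = 1558 − 1155.2 = 402.8
Sxy = Σxy − (Σx)(Σy)/n = 2456.2 − 1962.32 = 493.88
b = Sxy/Sxx = 493.88/402.8 = 1.226117
a = ȳ − b·x̄ = 25.82 − 1.226117·15.2 = 7.183019
Set a + b·x = 31.1: x = (31.1 − 7.183019) / 1.226117 = 19.506277

19.51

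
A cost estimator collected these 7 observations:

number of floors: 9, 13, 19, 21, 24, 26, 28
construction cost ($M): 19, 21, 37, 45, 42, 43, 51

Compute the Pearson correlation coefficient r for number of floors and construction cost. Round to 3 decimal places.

n = 7, Σx = 140, Σy = 258, Σxy = 5646, Σx² = 3088, Σy² = 10410
Sxx = Σx² − (Σx)²/n = 3088 − 2800 = 288
Sxy = Σxy − (Σx)(Σy)/n = 5646 − 5160 = 486
Syy = Σy² − (Σy)²/n = 10410 − 9509.142857 = 900.857143
r = Sxy/√(Sxx·Syy) = 486/√(259446.857143) = 486/509.359261 = 0.954140

0.954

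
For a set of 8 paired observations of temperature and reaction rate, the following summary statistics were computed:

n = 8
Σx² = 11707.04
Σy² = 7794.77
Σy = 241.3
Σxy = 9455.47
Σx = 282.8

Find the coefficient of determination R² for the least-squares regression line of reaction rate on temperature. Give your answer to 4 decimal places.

0.9697

Sxx = Σx² − (Σx)²/n = 11707.04 − 9996.98 = 1710.06
Sxy = Σxy − (Σx)(Σy)/n = 9455.47 − 8529.955 = 925.515
Syy = Σy² − (Σy)²/n = 7794.77 − 7278.21125 = 516.55875
R² = Sxy²/(Sxx·Syy) = (925.515)²/(1710.06·516.55875) = 0.969697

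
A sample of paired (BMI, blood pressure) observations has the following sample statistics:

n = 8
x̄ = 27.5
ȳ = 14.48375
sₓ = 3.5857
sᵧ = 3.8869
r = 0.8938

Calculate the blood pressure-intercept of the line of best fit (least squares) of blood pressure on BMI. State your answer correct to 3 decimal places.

b = r · sᵧ/sₓ = 0.8938 · 3.8869/3.5857 = 0.968879
a = ȳ − b·x̄ = 14.48375 − 0.968879·27.5 = -12.160436

-12.160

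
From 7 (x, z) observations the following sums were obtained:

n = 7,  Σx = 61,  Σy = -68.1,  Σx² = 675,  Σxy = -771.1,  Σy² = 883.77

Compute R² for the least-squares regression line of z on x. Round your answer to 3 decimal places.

Sxx = Σx² − (Σx)²/n = 675 − 531.571429 = 143.428571
Sxy = Σxy − (Σx)(Σy)/n = -771.1 − (-593.442857) = -177.657143
Syy = Σy² − (Σy)²/n = 883.77 − 662.515714 = 221.254286
R² = Sxy²/(Sxx·Syy) = (-177.657143)²/(143.428571·221.254286) = 0.994576

0.995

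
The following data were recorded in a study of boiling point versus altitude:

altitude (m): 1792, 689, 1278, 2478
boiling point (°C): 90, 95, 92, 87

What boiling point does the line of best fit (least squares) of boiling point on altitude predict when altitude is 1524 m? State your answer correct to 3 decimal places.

91.156

n = 4, Σx = 6237, Σy = 364, Σxy = 559897, Σx² = 11459753
Sxx = Σx² − (Σx)²/n = 11459753 − 9725042.25 = 1734710.75
Sxy = Σxy − (Σx)(Σy)/n = 559897 − 567567 = -7670
b = Sxy/Sxx = -7670/1734710.75 = -0.004421
a = ȳ − b·x̄ = 91 − (-0.004421)·1559.25 = 97.894203
ŷ(1524) = a + b·1524 = 97.894203 + (-0.004421)·1524 = 91.155857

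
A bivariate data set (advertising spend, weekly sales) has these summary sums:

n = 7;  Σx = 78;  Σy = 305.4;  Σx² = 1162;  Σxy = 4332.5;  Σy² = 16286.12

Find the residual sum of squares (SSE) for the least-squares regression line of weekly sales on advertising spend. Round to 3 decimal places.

11.993

Sxx = Σx² − (Σx)²/n = 1162 − 869.142857 = 292.857143
Sxy = Σxy − (Σx)(Σy)/n = 4332.5 − 3403.028571 = 929.471429
Syy = Σy² − (Σy)²/n = 16286.12 − 13324.165714 = 2961.954286
b = Sxy/Sxx = 929.471429/292.857143 = 3.173805
SSE = Syy − b·Sxy = 2961.954286 − 3.173805·929.471429 = 11.993332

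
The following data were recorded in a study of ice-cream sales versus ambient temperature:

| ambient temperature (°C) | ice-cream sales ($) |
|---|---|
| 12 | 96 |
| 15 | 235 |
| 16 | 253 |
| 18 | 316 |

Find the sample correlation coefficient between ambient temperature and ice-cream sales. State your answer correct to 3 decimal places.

0.989

n = 4, Σx = 61, Σy = 900, Σxy = 14413, Σx² = 949, Σy² = 228306
Sxx = Σx² − (Σx)²/n = 949 − 930.25 = 18.75
Sxy = Σxy − (Σx)(Σy)/n = 14413 − 13725 = 688
Syy = Σy² − (Σy)²/n = 228306 − 202500 = 25806
r = Sxy/√(Sxx·Syy) = 688/√(483862.5) = 688/695.602257 = 0.989071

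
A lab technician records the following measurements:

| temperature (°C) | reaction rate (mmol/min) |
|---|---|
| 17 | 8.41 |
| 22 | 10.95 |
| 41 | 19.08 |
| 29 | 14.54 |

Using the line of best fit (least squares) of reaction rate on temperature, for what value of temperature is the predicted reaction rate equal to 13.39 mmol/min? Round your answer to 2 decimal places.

27.58

n = 4, Σx = 109, Σy = 52.98, Σxy = 1587.81, Σx² = 3295
Sxx = Σx² − (Σx)²/n = 3295 − 2970.25 = 324.75
Sxy = Σxy − (Σx)(Σy)/n = 1587.81 − 1443.705 = 144.105
b = Sxy/Sxx = 144.105/324.75 = 0.443741
a = ȳ − b·x̄ = 13.245 − 0.443741·27.25 = 1.153048
Set a + b·x = 13.39: x = (13.39 − 1.153048) / 0.443741 = 27.576767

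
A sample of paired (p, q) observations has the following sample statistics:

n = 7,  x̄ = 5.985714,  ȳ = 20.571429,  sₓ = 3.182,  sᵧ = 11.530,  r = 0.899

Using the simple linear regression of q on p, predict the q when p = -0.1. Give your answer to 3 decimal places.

b = r · sᵧ/sₓ = 0.899 · 11.53/3.182 = 3.257533
a = ȳ − b·x̄ = 20.571429 − 3.257533·5.985714 = 1.072768
ŷ(-0.1) = a + b·-0.1 = 1.072768 + 3.257533·(-0.1) = 0.747015

0.747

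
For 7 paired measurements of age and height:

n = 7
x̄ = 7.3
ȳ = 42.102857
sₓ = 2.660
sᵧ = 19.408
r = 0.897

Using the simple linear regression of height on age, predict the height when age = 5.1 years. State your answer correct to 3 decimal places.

27.704

b = r · sᵧ/sₓ = 0.897 · 19.408/2.66 = 6.544728
a = ȳ − b·x̄ = 42.102857 − 6.544728·7.3 = -5.673656
ŷ(5.1) = a + b·5.1 = -5.673656 + 6.544728·5.1 = 27.704456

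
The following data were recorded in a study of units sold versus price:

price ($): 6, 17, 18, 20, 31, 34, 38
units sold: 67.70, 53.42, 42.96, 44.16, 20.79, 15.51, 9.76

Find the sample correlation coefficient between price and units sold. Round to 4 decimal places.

-0.9918

n = 7, Σx = 164, Σy = 254.3, Σxy = 4513.53, Σx² = 4610, Σy² = 12000.6954
Sxx = Σx² − (Σx)²/n = 4610 − 3842.285714 = 767.714286
Sxy = Σxy − (Σx)(Σy)/n = 4513.53 − 5957.885714 = -1444.355714
Syy = Σy² − (Σy)²/n = 12000.6954 − 9238.355714 = 2762.339686
r = Sxy/√(Sxx·Syy) = -1444.355714/√(2120687.638718) = -1444.355714/1456.258095 = -0.991827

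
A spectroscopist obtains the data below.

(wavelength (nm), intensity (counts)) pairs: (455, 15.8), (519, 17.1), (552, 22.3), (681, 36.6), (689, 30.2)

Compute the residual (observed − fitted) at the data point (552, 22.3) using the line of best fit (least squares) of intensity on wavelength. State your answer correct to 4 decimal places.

n = 5, Σx = 2896, Σy = 122, Σxy = 74105.9, Σx² = 1719572
Sxx = Σx² − (Σx)²/n = 1719572 − 1677363.2 = 42208.8
Sxy = Σxy − (Σx)(Σy)/n = 74105.9 − 70662.4 = 3443.5
b = Sxy/Sxx = 3443.5/42208.8 = 0.081583
a = ȳ − b·x̄ = 24.4 − 0.081583·579.2 = -22.852592
ŷ(552) = -22.852592 + 0.081583·552 = 22.180956
residual = y − ŷ = 22.3 − 22.180956 = 0.119044

0.1190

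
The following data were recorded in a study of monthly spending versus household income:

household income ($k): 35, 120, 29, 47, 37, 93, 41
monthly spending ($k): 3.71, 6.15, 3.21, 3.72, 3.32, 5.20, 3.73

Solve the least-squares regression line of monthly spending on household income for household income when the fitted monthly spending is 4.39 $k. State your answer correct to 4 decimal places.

n = 7, Σx = 402, Σy = 29.04, Σxy = 1895.15, Σx² = 30374
Sxx = Σx² − (Σx)²/n = 30374 − 23086.285714 = 7287.714286
Sxy = Σxy − (Σx)(Σy)/n = 1895.15 − 1667.725714 = 227.424286
b = Sxy/Sxx = 227.424286/7287.714286 = 0.031207
a = ȳ − b·x̄ = 4.148571 − 0.031207·57.428571 = 2.356425
Set a + b·x = 4.39: x = (4.39 − 2.356425) / 0.031207 = 65.165047

65.1650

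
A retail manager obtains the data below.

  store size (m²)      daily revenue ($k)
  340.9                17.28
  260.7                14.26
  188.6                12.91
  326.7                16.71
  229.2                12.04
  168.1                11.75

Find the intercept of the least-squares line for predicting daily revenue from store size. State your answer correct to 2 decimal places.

n = 6, Σx = 1514.2, Σy = 84.95, Σxy = 22237.06, Σx² = 407270.4
Sxx = Σx² − (Σx)²/n = 407270.4 − 382133.606667 = 25136.793333
Sxy = Σxy − (Σx)(Σy)/n = 22237.06 − 21438.548333 = 798.511667
b = Sxy/Sxx = 798.511667/25136.793333 = 0.031767
a = ȳ − b·x̄ = 14.158333 − 0.031767·252.366667 = 6.141490

6.14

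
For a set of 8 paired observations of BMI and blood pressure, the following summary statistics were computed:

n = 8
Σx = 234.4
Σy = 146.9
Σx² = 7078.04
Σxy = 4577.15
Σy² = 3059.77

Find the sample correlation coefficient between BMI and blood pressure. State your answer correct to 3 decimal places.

0.989

Sxx = Σx² − (Σx)²/n = 7078.04 − 6867.92 = 210.12
Sxy = Σxy − (Σx)(Σy)/n = 4577.15 − 4304.17 = 272.98
Syy = Σy² − (Σy)²/n = 3059.77 − 2697.45125 = 362.31875
r = Sxy/√(Sxx·Syy) = 272.98/√(76130.41575) = 272.98/275.917407 = 0.989354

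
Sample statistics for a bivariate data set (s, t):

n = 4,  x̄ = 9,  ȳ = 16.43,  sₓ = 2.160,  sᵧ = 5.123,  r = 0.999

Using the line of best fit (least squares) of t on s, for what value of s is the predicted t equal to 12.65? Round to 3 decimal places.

b = r · sᵧ/sₓ = 0.999 · 5.123/2.16 = 2.369388
a = ȳ − b·x̄ = 16.43 − 2.369388·9 = -4.894488
Set a + b·x = 12.65: x = (12.65 − (-4.894488)) / 2.369388 = 7.404651

7.405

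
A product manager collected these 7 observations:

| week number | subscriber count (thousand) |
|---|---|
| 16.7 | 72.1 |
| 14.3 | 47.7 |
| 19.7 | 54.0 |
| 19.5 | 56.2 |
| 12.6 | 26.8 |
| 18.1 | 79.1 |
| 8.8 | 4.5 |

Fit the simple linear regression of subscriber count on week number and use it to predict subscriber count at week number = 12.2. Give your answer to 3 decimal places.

n = 7, Σx = 109.7, Σy = 340.4, Σxy = 5854.87, Σx² = 1815.53
Sxx = Σx² − (Σx)²/n = 1815.53 − 1719.155714 = 96.374286
Sxy = Σxy − (Σx)(Σy)/n = 5854.87 − 5334.554286 = 520.315714
b = Sxy/Sxx = 520.315714/96.374286 = 5.398906
a = ȳ − b·x̄ = 48.628571 − 5.398906·15.671429 = -35.979999
ŷ(12.2) = a + b·12.2 = -35.979999 + 5.398906·12.2 = 29.886655

29.887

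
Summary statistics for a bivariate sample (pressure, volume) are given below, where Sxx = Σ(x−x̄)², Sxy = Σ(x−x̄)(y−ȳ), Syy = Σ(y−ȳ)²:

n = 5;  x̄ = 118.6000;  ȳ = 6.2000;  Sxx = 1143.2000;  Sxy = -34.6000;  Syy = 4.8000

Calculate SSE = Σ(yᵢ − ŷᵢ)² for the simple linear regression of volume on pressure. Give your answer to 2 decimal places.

3.75

b = Sxy/Sxx = -34.6/1143.2 = -0.030266
SSE = Syy − b·Sxy = 4.8 − (-0.030266)·(-34.6) = 3.752799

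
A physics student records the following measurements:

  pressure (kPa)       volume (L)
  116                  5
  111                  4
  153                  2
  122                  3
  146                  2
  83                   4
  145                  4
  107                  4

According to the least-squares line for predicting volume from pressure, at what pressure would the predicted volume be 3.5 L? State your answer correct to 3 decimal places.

122.875

n = 8, Σx = 983, Σy = 28, Σxy = 3328, Σx² = 124749
Sxx = Σx² − (Σx)²/n = 124749 − 120786.125 = 3962.875
Sxy = Σxy − (Σx)(Σy)/n = 3328 − 3440.5 = -112.5
b = Sxy/Sxx = -112.5/3962.875 = -0.028388
a = ȳ − b·x̄ = 3.5 − (-0.028388)·122.875 = 6.988235
Set a + b·x = 3.5: x = (3.5 − 6.988235) / (-0.028388) = 122.875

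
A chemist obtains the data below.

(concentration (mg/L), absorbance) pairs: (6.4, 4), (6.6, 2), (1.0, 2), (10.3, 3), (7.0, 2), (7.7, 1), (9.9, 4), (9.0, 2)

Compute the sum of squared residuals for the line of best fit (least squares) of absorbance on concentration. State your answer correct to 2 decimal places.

n = 8, Σx = 57.9, Σy = 20, Σxy = 151, Σx² = 478.91, Σy² = 58
Sxx = Σx² − (Σx)²/n = 478.91 − 419.05125 = 59.85875
Sxy = Σxy − (Σx)(Σy)/n = 151 − 144.75 = 6.25
Syy = Σy² − (Σy)²/n = 58 − 50 = 8
b = Sxy/Sxx = 6.25/59.85875 = 0.104412
SSE = Syy − b·Sxy = 8 − 0.104412·6.25 = 7.347422

7.35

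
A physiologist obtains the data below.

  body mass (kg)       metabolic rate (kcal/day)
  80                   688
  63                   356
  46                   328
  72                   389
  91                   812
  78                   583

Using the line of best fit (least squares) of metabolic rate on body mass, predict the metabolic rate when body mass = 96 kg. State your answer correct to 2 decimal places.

n = 6, Σx = 430, Σy = 3156, Σxy = 239930, Σx² = 32034
Sxx = Σx² − (Σx)²/n = 32034 − 30816.666667 = 1217.333333
Sxy = Σxy − (Σx)(Σy)/n = 239930 − 226180 = 13750
b = Sxy/Sxx = 13750/1217.333333 = 11.295181
a = ȳ − b·x̄ = 526 − 11.295181·71.666667 = -283.487952
ŷ(96) = a + b·96 = -283.487952 + 11.295181·96 = 800.849398

800.85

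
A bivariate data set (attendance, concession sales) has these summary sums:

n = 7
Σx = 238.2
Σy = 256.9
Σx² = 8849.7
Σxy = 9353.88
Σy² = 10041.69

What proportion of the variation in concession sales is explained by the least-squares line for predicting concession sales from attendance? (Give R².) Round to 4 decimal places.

Sxx = Σx² − (Σx)²/n = 8849.7 − 8105.605714 = 744.094286
Sxy = Σxy − (Σx)(Σy)/n = 9353.88 − 8741.94 = 611.94
Syy = Σy² − (Σy)²/n = 10041.69 − 9428.23 = 613.46
R² = Sxy²/(Sxx·Syy) = (611.94)²/(744.094286·613.46) = 0.820358

0.8204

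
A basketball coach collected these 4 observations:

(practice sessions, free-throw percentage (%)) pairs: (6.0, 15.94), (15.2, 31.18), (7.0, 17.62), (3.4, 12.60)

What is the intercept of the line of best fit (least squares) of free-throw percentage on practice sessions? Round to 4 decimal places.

6.6916

n = 4, Σx = 31.6, Σy = 77.34, Σxy = 735.756, Σx² = 327.6
Sxx = Σx² − (Σx)²/n = 327.6 − 249.64 = 77.96
Sxy = Σxy − (Σx)(Σy)/n = 735.756 − 610.986 = 124.77
b = Sxy/Sxx = 124.77/77.96 = 1.600436
a = ȳ − b·x̄ = 19.335 − 1.600436·7.9 = 6.691555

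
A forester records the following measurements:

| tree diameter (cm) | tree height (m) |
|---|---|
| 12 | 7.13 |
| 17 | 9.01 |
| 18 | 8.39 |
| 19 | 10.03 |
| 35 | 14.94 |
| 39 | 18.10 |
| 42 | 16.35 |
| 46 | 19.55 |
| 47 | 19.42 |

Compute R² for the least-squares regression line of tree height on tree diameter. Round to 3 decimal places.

n = 9, Σx = 275, Σy = 122.92, Σxy = 4307.86, Σx² = 9953, Σy² = 1880.485
Sxx = Σx² − (Σx)²/n = 9953 − 8402.777778 = 1550.222222
Sxy = Σxy − (Σx)(Σy)/n = 4307.86 − 3755.888889 = 551.971111
Syy = Σy² − (Σy)²/n = 1880.485 − 1678.814044 = 201.670956
R² = Sxy²/(Sxx·Syy) = (551.971111)²/(1550.222222·201.670956) = 0.974530

0.975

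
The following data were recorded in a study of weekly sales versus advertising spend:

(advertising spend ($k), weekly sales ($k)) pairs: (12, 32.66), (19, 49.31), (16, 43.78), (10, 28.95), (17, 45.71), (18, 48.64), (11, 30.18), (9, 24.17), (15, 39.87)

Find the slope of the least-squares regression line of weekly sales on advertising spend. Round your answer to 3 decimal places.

n = 9, Σx = 127, Σy = 343.27, Σxy = 5118.94, Σx² = 1901
Sxx = Σx² − (Σx)²/n = 1901 − 1792.111111 = 108.888889
Sxy = Σxy − (Σx)(Σy)/n = 5118.94 − 4843.921111 = 275.018889
b = Sxy/Sxx = 275.018889/108.888889 = 2.525684

2.526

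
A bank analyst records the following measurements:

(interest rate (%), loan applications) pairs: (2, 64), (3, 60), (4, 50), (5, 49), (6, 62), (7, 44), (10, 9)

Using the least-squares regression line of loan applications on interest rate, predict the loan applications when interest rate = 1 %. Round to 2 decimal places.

n = 7, Σx = 37, Σy = 338, Σxy = 1523, Σx² = 239
Sxx = Σx² − (Σx)²/n = 239 − 195.571429 = 43.428571
Sxy = Σxy − (Σx)(Σy)/n = 1523 − 1786.571429 = -263.571429
b = Sxy/Sxx = -263.571429/43.428571 = -6.069079
a = ȳ − b·x̄ = 48.285714 − (-6.069079)·5.285714 = 80.365132
ŷ(1) = a + b·1 = 80.365132 + (-6.069079)·1 = 74.296053

74.30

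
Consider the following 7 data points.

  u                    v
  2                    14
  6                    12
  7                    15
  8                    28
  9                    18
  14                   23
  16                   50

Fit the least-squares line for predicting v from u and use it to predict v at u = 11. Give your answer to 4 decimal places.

n = 7, Σx = 62, Σy = 160, Σxy = 1713, Σx² = 686
Sxx = Σx² − (Σx)²/n = 686 − 549.142857 = 136.857143
Sxy = Σxy − (Σx)(Σy)/n = 1713 − 1417.142857 = 295.857143
b = Sxy/Sxx = 295.857143/136.857143 = 2.161795
a = ȳ − b·x̄ = 22.857143 − 2.161795·8.857143 = 3.709812
ŷ(11) = a + b·11 = 3.709812 + 2.161795·11 = 27.489562

27.4896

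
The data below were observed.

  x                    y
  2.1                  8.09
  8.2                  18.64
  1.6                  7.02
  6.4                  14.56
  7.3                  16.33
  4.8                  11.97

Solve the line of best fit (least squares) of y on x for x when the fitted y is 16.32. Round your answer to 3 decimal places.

n = 6, Σx = 30.4, Σy = 76.61, Σxy = 450.918, Σx² = 191.5
Sxx = Σx² − (Σx)²/n = 191.5 − 154.026667 = 37.473333
Sxy = Σxy − (Σx)(Σy)/n = 450.918 − 388.157333 = 62.760667
b = Sxy/Sxx = 62.760667/37.473333 = 1.674809
a = ȳ − b·x̄ = 12.768333 − 1.674809·5.066667 = 4.282636
Set a + b·x = 16.32: x = (16.32 − 4.282636) / 1.674809 = 7.187307

7.187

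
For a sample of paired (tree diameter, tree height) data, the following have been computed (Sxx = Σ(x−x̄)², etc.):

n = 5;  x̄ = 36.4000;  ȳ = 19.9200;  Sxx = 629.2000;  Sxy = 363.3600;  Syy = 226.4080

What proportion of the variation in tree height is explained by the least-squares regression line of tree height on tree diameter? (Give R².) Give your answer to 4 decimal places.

R² = Sxy²/(Sxx·Syy) = (363.36)²/(629.2·226.408) = 0.926816

0.9268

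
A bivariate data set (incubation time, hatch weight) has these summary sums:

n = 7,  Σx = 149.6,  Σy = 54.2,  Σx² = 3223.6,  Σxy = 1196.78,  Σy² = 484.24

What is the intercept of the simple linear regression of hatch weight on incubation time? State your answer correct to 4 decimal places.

-23.3418

Sxx = Σx² − (Σx)²/n = 3223.6 − 3197.165714 = 26.434286
Sxy = Σxy − (Σx)(Σy)/n = 1196.78 − 1158.331429 = 38.448571
b = Sxy/Sxx = 38.448571/26.434286 = 1.454496
a = ȳ − b·x̄ = 7.742857 − 1.454496·21.371429 = -23.341807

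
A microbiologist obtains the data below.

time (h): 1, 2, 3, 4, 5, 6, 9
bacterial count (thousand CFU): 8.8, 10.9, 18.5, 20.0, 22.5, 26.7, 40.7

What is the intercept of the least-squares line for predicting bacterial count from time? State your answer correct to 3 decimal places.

n = 7, Σx = 30, Σy = 148.1, Σxy = 805.1, Σx² = 172
Sxx = Σx² − (Σx)²/n = 172 − 128.571429 = 43.428571
Sxy = Σxy − (Σx)(Σy)/n = 805.1 − 634.714286 = 170.385714
b = Sxy/Sxx = 170.385714/43.428571 = 3.923355
a = ȳ − b·x̄ = 21.157143 − 3.923355·4.285714 = 4.342763

4.343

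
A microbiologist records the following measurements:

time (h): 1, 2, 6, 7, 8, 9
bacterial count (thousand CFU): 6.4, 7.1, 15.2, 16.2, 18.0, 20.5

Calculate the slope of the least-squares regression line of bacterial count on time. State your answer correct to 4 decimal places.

1.7757

n = 6, Σx = 33, Σy = 83.4, Σxy = 553.7, Σx² = 235
Sxx = Σx² − (Σx)²/n = 235 − 181.5 = 53.5
Sxy = Σxy − (Σx)(Σy)/n = 553.7 − 458.7 = 95
b = Sxy/Sxx = 95/53.5 = 1.775701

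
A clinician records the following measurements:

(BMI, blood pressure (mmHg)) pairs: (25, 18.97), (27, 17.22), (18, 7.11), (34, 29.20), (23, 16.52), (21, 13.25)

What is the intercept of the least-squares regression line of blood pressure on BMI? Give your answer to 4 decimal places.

-14.4082

n = 6, Σx = 148, Σy = 102.27, Σxy = 2718.18, Σx² = 3804
Sxx = Σx² − (Σx)²/n = 3804 − 3650.666667 = 153.333333
Sxy = Σxy − (Σx)(Σy)/n = 2718.18 − 2522.66 = 195.52
b = Sxy/Sxx = 195.52/153.333333 = 1.275130
a = ȳ − b·x̄ = 17.045 − 1.275130·24.666667 = -14.408217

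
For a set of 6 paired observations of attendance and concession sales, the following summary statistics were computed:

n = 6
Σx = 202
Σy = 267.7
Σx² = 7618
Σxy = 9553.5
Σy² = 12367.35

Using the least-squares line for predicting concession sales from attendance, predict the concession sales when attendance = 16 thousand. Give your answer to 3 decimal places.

32.924

Sxx = Σx² − (Σx)²/n = 7618 − 6800.666667 = 817.333333
Sxy = Σxy − (Σx)(Σy)/n = 9553.5 − 9012.566667 = 540.933333
b = Sxy/Sxx = 540.933333/817.333333 = 0.661827
a = ȳ − b·x̄ = 44.616667 − 0.661827·33.666667 = 22.335155
ŷ(16) = a + b·16 = 22.335155 + 0.661827·16 = 32.924388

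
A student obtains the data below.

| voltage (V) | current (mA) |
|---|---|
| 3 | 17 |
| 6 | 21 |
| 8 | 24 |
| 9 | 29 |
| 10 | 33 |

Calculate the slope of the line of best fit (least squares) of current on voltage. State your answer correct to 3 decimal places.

2.182

n = 5, Σx = 36, Σy = 124, Σxy = 960, Σx² = 290
Sxx = Σx² − (Σx)²/n = 290 − 259.2 = 30.8
Sxy = Σxy − (Σx)(Σy)/n = 960 − 892.8 = 67.2
b = Sxy/Sxx = 67.2/30.8 = 2.181818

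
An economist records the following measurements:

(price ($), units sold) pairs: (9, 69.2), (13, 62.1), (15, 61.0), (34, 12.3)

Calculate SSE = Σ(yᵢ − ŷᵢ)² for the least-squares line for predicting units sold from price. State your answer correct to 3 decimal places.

n = 4, Σx = 71, Σy = 204.6, Σxy = 2763.3, Σx² = 1631, Σy² = 12517.34
Sxx = Σx² − (Σx)²/n = 1631 − 1260.25 = 370.75
Sxy = Σxy − (Σx)(Σy)/n = 2763.3 − 3631.65 = -868.35
Syy = Σy² − (Σy)²/n = 12517.34 − 10465.29 = 2052.05
b = Sxy/Sxx = -868.35/370.75 = -2.342144
SSE = Syy − b·Sxy = 2052.05 − (-2.342144)·(-868.35) = 18.248995

18.249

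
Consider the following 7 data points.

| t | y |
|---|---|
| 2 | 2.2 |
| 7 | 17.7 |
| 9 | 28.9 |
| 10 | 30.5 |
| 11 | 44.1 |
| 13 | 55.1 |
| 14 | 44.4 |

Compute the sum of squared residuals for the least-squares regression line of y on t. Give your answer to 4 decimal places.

177.4016

n = 7, Σx = 66, Σy = 222.9, Σxy = 2516.4, Σx² = 720, Σy² = 9035.77
Sxx = Σx² − (Σx)²/n = 720 − 622.285714 = 97.714286
Sxy = Σxy − (Σx)(Σy)/n = 2516.4 − 2101.628571 = 414.771429
Syy = Σy² − (Σy)²/n = 9035.77 − 7097.772857 = 1937.997143
b = Sxy/Sxx = 414.771429/97.714286 = 4.244737
SSE = Syy − b·Sxy = 1937.997143 − 4.244737·414.771429 = 177.401579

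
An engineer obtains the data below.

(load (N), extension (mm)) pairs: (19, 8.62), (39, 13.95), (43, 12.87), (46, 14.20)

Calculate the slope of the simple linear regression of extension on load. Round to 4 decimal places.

n = 4, Σx = 147, Σy = 49.64, Σxy = 1914.44, Σx² = 5847
Sxx = Σx² − (Σx)²/n = 5847 − 5402.25 = 444.75
Sxy = Σxy − (Σx)(Σy)/n = 1914.44 − 1824.27 = 90.17
b = Sxy/Sxx = 90.17/444.75 = 0.202743

0.2027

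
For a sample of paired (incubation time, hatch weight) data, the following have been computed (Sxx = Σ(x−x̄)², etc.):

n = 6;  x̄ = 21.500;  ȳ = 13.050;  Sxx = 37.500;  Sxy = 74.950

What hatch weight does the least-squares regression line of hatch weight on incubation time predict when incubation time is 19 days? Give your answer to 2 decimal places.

8.05

b = Sxy/Sxx = 74.95/37.5 = 1.998667
a = ȳ − b·x̄ = 13.05 − 1.998667·21.5 = -29.921333
ŷ(19) = a + b·19 = -29.921333 + 1.998667·19 = 8.053333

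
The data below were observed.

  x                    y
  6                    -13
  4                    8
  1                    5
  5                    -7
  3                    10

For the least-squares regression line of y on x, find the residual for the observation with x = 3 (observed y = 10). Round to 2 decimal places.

n = 5, Σx = 19, Σy = 3, Σxy = -46, Σx² = 87
Sxx = Σx² − (Σx)²/n = 87 − 72.2 = 14.8
Sxy = Σxy − (Σx)(Σy)/n = -46 − 11.4 = -57.4
b = Sxy/Sxx = -57.4/14.8 = -3.878378
a = ȳ − b·x̄ = 0.6 − (-3.878378)·3.8 = 15.337838
ŷ(3) = 15.337838 + (-3.878378)·3 = 3.702703
residual = y − ŷ = 10 − 3.702703 = 6.297297

6.30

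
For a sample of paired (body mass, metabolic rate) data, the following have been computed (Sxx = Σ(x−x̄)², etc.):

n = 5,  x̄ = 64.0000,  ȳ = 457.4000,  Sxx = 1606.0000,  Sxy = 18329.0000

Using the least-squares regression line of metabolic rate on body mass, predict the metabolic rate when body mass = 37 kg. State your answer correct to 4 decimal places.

149.2537

b = Sxy/Sxx = 18329/1606 = 11.412827
a = ȳ − b·x̄ = 457.4 − 11.412827·64 = -273.020922
ŷ(37) = a + b·37 = -273.020922 + 11.412827·37 = 149.253674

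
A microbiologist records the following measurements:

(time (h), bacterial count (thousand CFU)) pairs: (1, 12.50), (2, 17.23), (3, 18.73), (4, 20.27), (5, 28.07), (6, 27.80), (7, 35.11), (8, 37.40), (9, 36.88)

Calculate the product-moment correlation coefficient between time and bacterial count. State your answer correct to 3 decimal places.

n = 9, Σx = 45, Σy = 233.99, Σxy = 1368.27, Σx² = 285, Σy² = 6767.1801
Sxx = Σx² − (Σx)²/n = 285 − 225 = 60
Sxy = Σxy − (Σx)(Σy)/n = 1368.27 − 1169.95 = 198.32
Syy = Σy² − (Σy)²/n = 6767.1801 − 6083.480011 = 683.700089
r = Sxy/√(Sxx·Syy) = 198.32/√(41022.005333) = 198.32/202.538898 = 0.979170

0.979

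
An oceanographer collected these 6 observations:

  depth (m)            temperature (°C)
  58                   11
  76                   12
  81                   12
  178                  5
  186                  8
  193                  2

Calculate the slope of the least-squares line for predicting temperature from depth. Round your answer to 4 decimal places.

n = 6, Σx = 772, Σy = 50, Σxy = 5286, Σx² = 119230
Sxx = Σx² − (Σx)²/n = 119230 − 99330.666667 = 19899.333333
Sxy = Σxy − (Σx)(Σy)/n = 5286 − 6433.333333 = -1147.333333
b = Sxy/Sxx = -1147.333333/19899.333333 = -0.057657

-0.0577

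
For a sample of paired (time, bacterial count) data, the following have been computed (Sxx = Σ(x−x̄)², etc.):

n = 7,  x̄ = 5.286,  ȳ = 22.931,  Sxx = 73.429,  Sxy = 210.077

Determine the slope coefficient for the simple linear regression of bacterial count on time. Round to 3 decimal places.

b = Sxy/Sxx = 210.077/73.429 = 2.860954

2.861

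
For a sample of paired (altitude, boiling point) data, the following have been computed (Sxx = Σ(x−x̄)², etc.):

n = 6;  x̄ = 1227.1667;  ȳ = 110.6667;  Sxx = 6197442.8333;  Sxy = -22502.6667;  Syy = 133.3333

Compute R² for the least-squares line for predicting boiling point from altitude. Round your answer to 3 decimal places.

R² = Sxy²/(Sxx·Syy) = (-22502.6667)²/(6197442.8333·133.3333) = 0.612797

0.613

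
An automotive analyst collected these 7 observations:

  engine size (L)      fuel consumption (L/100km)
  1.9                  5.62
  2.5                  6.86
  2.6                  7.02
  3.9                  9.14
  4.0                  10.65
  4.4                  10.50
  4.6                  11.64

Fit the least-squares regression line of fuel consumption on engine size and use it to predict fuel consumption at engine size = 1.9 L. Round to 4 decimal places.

5.5602

n = 7, Σx = 23.9, Σy = 61.43, Σxy = 224.07, Σx² = 88.35
Sxx = Σx² − (Σx)²/n = 88.35 − 81.601429 = 6.748571
Sxy = Σxy − (Σx)(Σy)/n = 224.07 − 209.739571 = 14.330429
b = Sxy/Sxx = 14.330429/6.748571 = 2.123476
a = ȳ − b·x̄ = 8.775714 − 2.123476·3.414286 = 1.525561
ŷ(1.9) = a + b·1.9 = 1.525561 + 2.123476·1.9 = 5.560165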